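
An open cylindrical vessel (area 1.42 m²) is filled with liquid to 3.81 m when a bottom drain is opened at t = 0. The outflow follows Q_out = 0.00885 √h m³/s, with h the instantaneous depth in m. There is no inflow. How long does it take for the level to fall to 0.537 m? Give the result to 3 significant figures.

391 s

Accumulation of liquid (constant cross-section A): A dh/dt = −0.00885 √h.
Separate and integrate: 2(√h − √h₀) = −(0.00885/A) t.
t = 2A(√h₀ − √h)/0.00885 = 2·1.42·(√3.81 − √0.537)/0.00885
  = 2.8400 × (1.9519 − 0.73280) / 0.00885 = 391.22 s.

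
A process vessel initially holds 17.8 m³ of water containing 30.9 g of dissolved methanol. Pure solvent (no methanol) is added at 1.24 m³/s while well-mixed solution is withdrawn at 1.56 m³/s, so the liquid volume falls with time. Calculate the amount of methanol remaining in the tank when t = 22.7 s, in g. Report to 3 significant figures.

Let m(t) be the amount of methanol. Volume: V(t) = V₀ + (Q_in − Q_out) t = 17.8 − 0.32000 t; V(22.7) = 10.536 m³.
No methanol enters, so dm/dt = −Q_out · (m/V).
dm/m = −Q_out dt/(V₀ − 0.32000 t); integrating gives ln(m/m₀) = −(Q_out/(Q_in−Q_out)) ln(V/V₀).
m = m₀ (V₀/V)^(Q_out/(Q_in−Q_out)) = 30.9 × (17.8/10.536)^(-4.8750) = 2.3972 g.

2.40 g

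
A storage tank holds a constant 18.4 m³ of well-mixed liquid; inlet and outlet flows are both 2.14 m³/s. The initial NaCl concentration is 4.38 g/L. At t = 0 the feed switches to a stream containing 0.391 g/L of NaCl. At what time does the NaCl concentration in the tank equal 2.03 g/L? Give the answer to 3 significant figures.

Species balance: V dC/dt = Q(C_in − C) ⇒ τ = V/Q = 8.5981 s.
C(t) = C_in + (C₀ − C_in) e^(−t/τ). Set C = 2.03 and solve for t:
e^(−t/τ) = (C − C_in)/(C₀ − C_in) = (2.03 − 0.391)/(4.38 − 0.391) = 0.41088
t = −τ ln(…) = 8.5981 × 0.88945 = 7.6476 s.

7.65 s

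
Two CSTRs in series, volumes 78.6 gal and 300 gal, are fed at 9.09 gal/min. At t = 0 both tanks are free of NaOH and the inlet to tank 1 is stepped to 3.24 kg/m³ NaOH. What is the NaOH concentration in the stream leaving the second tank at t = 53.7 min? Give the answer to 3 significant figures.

Each tank obeys Vᵢ dCᵢ/dt = Q(Cᵢ₋₁ − Cᵢ), so τᵢ = Vᵢ/Q.
τ₁ = 78.6/9.09 = 8.6469 min; τ₂ = 300/9.09 = 33.003 min.
Tank 1: C₁ = C_in(1 − e^(−t/τ₁)). Tank 2 (τ₁ ≠ τ₂): C₂ = C_in[1 − (τ₁ e^(−t/τ₁) − τ₂ e^(−t/τ₂))/(τ₁ − τ₂)].
At t = 53.7: e^(−t/τ₁) = 0.0020085, e^(−t/τ₂) = 0.19650.
C₂ = 3.24·[1 − (8.6469·0.0020085 − 33.003·0.19650)/(-24.356)] = 3.24·0.73446 = 2.3796 kg/m³.

2.38 kg/m³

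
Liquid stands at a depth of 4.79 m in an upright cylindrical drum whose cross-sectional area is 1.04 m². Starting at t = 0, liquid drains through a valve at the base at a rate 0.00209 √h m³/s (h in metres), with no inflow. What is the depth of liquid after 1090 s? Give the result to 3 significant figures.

1.20 m

With no inflow, A dh/dt = −0.00209 √h.
This is separable: 2 d(√h)/dt = −0.00209/A, so √h = √h₀ − (0.00209/(2A)) t.
√h = √4.79 − 0.00209·1090/(2·1.04) = 2.1886 − 1.0952 = 1.0934.
h = 1.0934² = 1.1955 m.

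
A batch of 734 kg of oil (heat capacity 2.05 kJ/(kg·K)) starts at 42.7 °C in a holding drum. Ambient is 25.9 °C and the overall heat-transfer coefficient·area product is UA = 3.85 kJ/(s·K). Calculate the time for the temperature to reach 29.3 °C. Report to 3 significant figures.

Lumped-capacitance energy balance: M c_p dT/dt = UA(T_amb − T).
τ = M c_p/UA = 390.83 s; T_ss = T_amb = 25.900 °C.
T(t) = T_ss + (T₀ − T_ss)e^(−t/τ); set T = 29.3:
t = −τ ln[(T − T_ss)/(T₀ − T_ss)] = −390.83 · ln(0.20238) = 624.39 s.

624 s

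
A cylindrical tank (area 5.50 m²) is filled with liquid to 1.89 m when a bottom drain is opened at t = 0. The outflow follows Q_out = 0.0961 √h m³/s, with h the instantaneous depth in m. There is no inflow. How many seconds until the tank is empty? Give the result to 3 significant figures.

157 s

Volume balance on the tank: A dh/dt = −0.0961 √h.
This is separable: 2 d(√h)/dt = −0.0961/A, so √h = √h₀ − (0.0961/(2A)) t.
Set h = 0: 2√h₀ = (0.0961/A) t_empty ⇒ t_empty = 2A√h₀/0.0961.
t_empty = 2·5.50·√1.89/0.0961 = 11.000·1.3748/0.0961 = 157.36 s.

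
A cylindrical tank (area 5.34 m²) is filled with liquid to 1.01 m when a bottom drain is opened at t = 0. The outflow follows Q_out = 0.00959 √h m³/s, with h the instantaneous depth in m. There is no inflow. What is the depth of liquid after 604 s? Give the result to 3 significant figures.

0.214 m

A dh/dt = −Q_out = −0.00959 √h.
This is separable: 2 d(√h)/dt = −0.00959/A, so √h = √h₀ − (0.00959/(2A)) t.
√h = √1.01 − 0.00959·604/(2·5.34) = 1.0050 − 0.54236 = 0.46263.
h = 0.46263² = 0.21403 m.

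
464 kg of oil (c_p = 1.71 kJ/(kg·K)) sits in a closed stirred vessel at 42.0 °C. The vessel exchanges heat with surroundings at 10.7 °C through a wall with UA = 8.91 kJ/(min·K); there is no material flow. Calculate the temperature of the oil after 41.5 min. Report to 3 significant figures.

M c_p dT/dt = −UA(T − T_amb).
dT/dt = (T_ss − T)/τ with T_ss = T_amb = 10.700 °C, τ = M c_p/UA = 464·1.71/8.91 = 89.051 min.
T approaches T_ss exponentially: T(t) = T_ss + (T₀ − T_ss) e^(−t/τ).
T(41.5) = 10.700 + (31.300)·0.62749 = 30.340 °C.

30.3 °C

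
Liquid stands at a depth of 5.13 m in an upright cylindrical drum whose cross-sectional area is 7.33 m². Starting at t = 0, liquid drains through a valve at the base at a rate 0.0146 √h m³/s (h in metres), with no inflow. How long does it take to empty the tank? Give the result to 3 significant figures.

2270 s

Accumulation of liquid (constant cross-section A): A dh/dt = −0.0146 √h.
∫ h^(−1/2) dh = −(0.0146/A) ∫ dt, giving 2√h = 2√h₀ − (0.0146/A) t.
Tank is empty when √h = 0: t_empty = 2A√h₀/0.0146.
t_empty = 2·7.33·√5.13/0.0146 = 14.660·2.2650/0.0146 = 2274.3 s.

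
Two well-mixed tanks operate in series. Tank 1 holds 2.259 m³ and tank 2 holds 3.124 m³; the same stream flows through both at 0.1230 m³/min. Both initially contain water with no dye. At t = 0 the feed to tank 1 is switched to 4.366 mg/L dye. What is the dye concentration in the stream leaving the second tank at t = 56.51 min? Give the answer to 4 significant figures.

Species balance on tank i: dCᵢ/dt = (Cᵢ₋₁ − Cᵢ)/τᵢ with τᵢ = Vᵢ/Q.
τ₁ = 2.259/0.1230 = 18.3659 min; τ₂ = 3.124/0.1230 = 25.3984 min.
Solving the cascade with C₁(0)=C₂(0)=0 gives C₂(t) = C_in[1 − (τ₁ e^(−t/τ₁) − τ₂ e^(−t/τ₂))/(τ₁ − τ₂)].
At t = 56.51: e^(−t/τ₁) = 0.0461017, e^(−t/τ₂) = 0.108073.
C₂ = 4.366·[1 − (18.3659·0.0461017 − 25.3984·0.108073)/(-7.03252)] = 4.366·0.730084 = 3.18755 mg/L.

3.188 mg/L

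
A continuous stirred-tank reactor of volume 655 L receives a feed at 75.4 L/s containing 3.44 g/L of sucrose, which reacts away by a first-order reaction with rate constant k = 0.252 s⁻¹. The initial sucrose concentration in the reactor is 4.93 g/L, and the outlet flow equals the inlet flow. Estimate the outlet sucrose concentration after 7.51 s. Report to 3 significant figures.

1.32 g/L

Species balance: V dC/dt = Q C_in − Q C − k V C.
This is linear with rate a = Q/V + k = 0.36711 s⁻¹.
C_ss = Q C_in/(Q + kV) = 1.0787 g/L; C(t) = C_ss + (C₀ − C_ss) e^(−a t).
C(7.51) = 1.0787 + (3.8513)·e^(−0.36711·7.51) = 1.0787 + (3.8513)·0.063480 = 1.3231 g/L.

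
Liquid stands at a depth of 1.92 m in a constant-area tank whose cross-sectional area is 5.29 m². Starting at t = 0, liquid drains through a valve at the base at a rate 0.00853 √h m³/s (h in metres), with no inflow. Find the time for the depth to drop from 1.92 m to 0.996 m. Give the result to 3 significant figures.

481 s

Unsteady balance on liquid volume: A dh/dt = −0.00853 √h.
∫ h^(−1/2) dh = −(0.00853/A) ∫ dt, giving 2√h = 2√h₀ − (0.00853/A) t.
t = 2A(√h₀ − √h)/0.00853 = 2·5.29·(√1.92 − √0.996)/0.00853
  = 10.580 × (1.3856 − 0.99800) / 0.00853 = 480.80 s.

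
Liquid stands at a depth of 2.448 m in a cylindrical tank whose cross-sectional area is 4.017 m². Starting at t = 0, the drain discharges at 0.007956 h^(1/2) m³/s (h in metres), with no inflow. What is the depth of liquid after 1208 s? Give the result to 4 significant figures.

0.1357 m

Mass balance (ρ constant): A dh/dt = −0.007956 √h.
∫ h^(−1/2) dh = −(0.007956/A) ∫ dt, giving 2√h = 2√h₀ − (0.007956/A) t.
√h = √2.448 − 0.007956·1208/(2·4.017) = 1.56461 − 1.19627 = 0.368337.
h = 0.368337² = 0.135672 m.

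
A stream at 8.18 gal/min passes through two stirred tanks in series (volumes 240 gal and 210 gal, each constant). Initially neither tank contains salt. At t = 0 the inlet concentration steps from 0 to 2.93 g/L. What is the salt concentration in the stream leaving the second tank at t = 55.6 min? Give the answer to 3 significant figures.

Each tank obeys Vᵢ dCᵢ/dt = Q(Cᵢ₋₁ − Cᵢ), so τᵢ = Vᵢ/Q.
τ₁ = 240/8.18 = 29.340 min; τ₂ = 210/8.18 = 25.672 min.
Tank 1: C₁ = C_in(1 − e^(−t/τ₁)). Tank 2 (τ₁ ≠ τ₂): C₂ = C_in[1 − (τ₁ e^(−t/τ₁) − τ₂ e^(−t/τ₂))/(τ₁ − τ₂)].
At t = 55.6: e^(−t/τ₁) = 0.15031, e^(−t/τ₂) = 0.11466.
C₂ = 2.93·[1 − (29.340·0.15031 − 25.672·0.11466)/(3.6675)] = 2.93·0.60014 = 1.7584 g/L.

1.76 g/L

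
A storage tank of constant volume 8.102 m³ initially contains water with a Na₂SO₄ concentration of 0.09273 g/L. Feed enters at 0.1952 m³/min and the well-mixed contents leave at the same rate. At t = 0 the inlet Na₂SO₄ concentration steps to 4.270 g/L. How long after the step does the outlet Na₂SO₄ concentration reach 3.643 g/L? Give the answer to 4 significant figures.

78.72 min

Unsteady species balance (constant V, well mixed): V dC/dt = Q(C_in − C), so τ = V/Q = 41.5061 min.
C(t) = C_in + (C₀ − C_in) e^(−t/τ). Set C = 3.643 and solve for t:
e^(−t/τ) = (C − C_in)/(C₀ − C_in) = (3.643 − 4.270)/(0.09273 − 4.270) = 0.150098
t = −τ ln(…) = 41.5061 × 1.89647 = 78.7150 min.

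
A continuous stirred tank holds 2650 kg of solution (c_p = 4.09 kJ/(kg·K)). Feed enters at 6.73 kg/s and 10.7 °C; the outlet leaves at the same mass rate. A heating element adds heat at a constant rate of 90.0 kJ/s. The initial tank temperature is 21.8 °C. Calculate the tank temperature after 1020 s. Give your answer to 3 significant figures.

14.6 °C

First-law balance (no shaft work): M c_p dT/dt = ṁ c_p (T_in − T) + 90.0.
Rearrange: dT/dt = (T_ss − T)/τ with τ = M/ṁ = 393.76 s and T_ss = T_in + Q̇/(ṁ c_p) = 13.970 °C.
Solution: T(t) = T_ss + (T₀ − T_ss) e^(−t/τ).
T(1020) = 13.970 + (7.8303)·e^(−1020/393.76) = 13.970 + (7.8303)·0.074989 = 14.557 °C.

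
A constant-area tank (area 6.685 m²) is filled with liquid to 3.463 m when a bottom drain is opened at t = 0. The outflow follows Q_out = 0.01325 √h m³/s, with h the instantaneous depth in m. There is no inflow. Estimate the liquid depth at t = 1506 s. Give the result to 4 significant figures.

0.1357 m

A dh/dt = −Q_out = −0.01325 √h.
∫ h^(−1/2) dh = −(0.01325/A) ∫ dt, giving 2√h = 2√h₀ − (0.01325/A) t.
√h = √3.463 − 0.01325·1506/(2·6.685) = 1.86091 − 1.49248 = 0.368431.
h = 0.368431² = 0.135741 m.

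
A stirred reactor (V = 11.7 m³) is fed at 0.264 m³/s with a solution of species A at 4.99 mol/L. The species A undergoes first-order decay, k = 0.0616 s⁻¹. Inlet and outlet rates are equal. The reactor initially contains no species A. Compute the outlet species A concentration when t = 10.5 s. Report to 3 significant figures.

V dC/dt = Q(C_in − C) − k V C.
This is linear with rate a = Q/V + k = 0.084164 s⁻¹.
C_ss = Q C_in/(Q + kV) = 1.3378 mol/L; C(t) = C_ss + (C₀ − C_ss) e^(−a t).
C(10.5) = 1.3378 + (-1.3378)·e^(−0.084164·10.5) = 1.3378 + (-1.3378)·0.41324 = 0.78497 mol/L.

0.785 mol/L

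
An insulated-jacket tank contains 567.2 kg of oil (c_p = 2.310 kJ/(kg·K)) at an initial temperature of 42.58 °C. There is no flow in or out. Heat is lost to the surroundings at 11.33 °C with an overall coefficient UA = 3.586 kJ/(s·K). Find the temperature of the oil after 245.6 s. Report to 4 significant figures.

27.29 °C

M c_p dT/dt = −UA(T − T_amb).
dT/dt = (T_ss − T)/τ with T_ss = T_amb = 11.3300 °C, τ = M c_p/UA = 567.2·2.310/3.586 = 365.374 s.
This is linear first-order; T(t) = T_ss + (T₀ − T_ss) e^(−t/τ).
T(245.6) = 11.3300 + (31.2500)·0.510590 = 27.2860 °C.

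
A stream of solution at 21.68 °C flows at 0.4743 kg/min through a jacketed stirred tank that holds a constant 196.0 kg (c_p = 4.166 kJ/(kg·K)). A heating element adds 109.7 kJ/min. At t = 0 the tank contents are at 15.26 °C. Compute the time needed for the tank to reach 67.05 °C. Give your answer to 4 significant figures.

747.5 min

M c_p dT/dt = ṁ c_p (T_in − T) + Q̇.
τ = M/ṁ = 413.241 min; T_ss = T_in + Q̇/(ṁ c_p) = 77.1981 °C.
T(t) = T_ss + (T₀ − T_ss) e^(−t/τ). Set T = 67.05:
e^(−t/τ) = (67.05 − 77.1981)/(15.26 − 77.1981) = 0.163842
t = −413.241 · ln(0.163842) = 747.491 min.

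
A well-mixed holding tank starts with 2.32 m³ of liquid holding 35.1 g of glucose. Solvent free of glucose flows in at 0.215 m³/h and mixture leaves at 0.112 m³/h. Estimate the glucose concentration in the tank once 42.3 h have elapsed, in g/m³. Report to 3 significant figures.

Let m(t) be the amount of glucose. Volume: V(t) = V₀ + (Q_in − Q_out) t = 2.32 + 0.10300 t; V(42.3) = 6.6769 m³.
Solute balance: dm/dt = 0 − Q_out C = −Q_out m/V(t).
dm/m = −Q_out dt/(V₀ + 0.10300 t); integrating gives ln(m/m₀) = −(Q_out/(Q_in−Q_out)) ln(V/V₀).
m = m₀ (V₀/V)^(Q_out/(Q_in−Q_out)) = 35.1 × (2.32/6.6769)^(1.0874) = 11.120 g.
C = m/V = 11.120/6.6769 = 1.6654 g/m³.

1.67 g/m³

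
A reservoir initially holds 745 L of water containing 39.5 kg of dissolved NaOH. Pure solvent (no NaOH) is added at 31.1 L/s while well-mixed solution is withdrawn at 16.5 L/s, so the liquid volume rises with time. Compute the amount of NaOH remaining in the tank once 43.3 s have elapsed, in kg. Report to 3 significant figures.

19.7 kg

Let m(t) be the amount of NaOH. Volume: V(t) = V₀ + (Q_in − Q_out) t = 745 + 14.600 t; V(43.3) = 1377.2 L.
Solute balance: dm/dt = 0 − Q_out C = −Q_out m/V(t).
Separate: dm/m = −Q_out dt/V(t) ⇒ ln(m/m₀) = −(Q_out/(Q_in−Q_out)) ln(V/V₀).
m = m₀ (V₀/V)^(Q_out/(Q_in−Q_out)) = 39.5 × (745/1377.2)^(1.1301) = 19.726 kg.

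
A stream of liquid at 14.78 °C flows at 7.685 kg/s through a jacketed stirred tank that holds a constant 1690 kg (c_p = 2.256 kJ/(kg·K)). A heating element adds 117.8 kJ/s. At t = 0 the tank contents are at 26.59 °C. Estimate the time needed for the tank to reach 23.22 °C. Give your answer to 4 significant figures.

245.1 s

Energy balance: M c_p dT/dt = ṁ c_p (T_in − T) + 117.8.
τ = M/ṁ = 219.909 s; T_ss = T_in + Q̇/(ṁ c_p) = 21.5746 °C.
T(t) = T_ss + (T₀ − T_ss) e^(−t/τ). Set T = 23.22:
e^(−t/τ) = (23.22 − 21.5746)/(26.59 − 21.5746) = 0.328073
t = −219.909 · ln(0.328073) = 245.093 s.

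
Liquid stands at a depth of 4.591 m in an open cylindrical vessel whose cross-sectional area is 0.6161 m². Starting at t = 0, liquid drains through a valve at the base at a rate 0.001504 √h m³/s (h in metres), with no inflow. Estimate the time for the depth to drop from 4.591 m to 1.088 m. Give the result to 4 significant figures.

A dh/dt = −Q_out = −0.001504 √h.
Separate and integrate: 2(√h − √h₀) = −(0.001504/A) t.
t = 2A(√h₀ − √h)/0.001504 = 2·0.6161·(√4.591 − √1.088)/0.001504
  = 1.23220 × (2.14266 − 1.04307) / 0.001504 = 900.874 s.

900.9 s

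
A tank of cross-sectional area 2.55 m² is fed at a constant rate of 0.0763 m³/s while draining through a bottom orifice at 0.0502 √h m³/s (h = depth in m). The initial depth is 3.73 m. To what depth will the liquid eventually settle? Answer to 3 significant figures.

Accumulation of liquid (constant cross-section A): A dh/dt = Q_in − 0.0502 √h. At steady state dh/dt = 0:
Q_in = 0.0502 √h_ss ⇒ √h_ss = 0.0763/0.0502 = 1.5199.
h_ss = 1.5199² = 2.3102 m. (Since h₀ = 3.73 m > h_ss, the level will fall toward this value.)

2.31 m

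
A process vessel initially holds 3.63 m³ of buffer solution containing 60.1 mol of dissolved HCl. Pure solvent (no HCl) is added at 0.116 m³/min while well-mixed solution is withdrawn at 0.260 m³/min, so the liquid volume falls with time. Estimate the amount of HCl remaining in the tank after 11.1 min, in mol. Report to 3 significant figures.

Let m(t) be the amount of HCl. Volume: V(t) = V₀ + (Q_in − Q_out) t = 3.63 − 0.14400 t; V(11.1) = 2.0316 m³.
Solute balance: dm/dt = 0 − Q_out C = −Q_out m/V(t).
dm/m = −Q_out dt/(V₀ − 0.14400 t); integrating gives ln(m/m₀) = −(Q_out/(Q_in−Q_out)) ln(V/V₀).
m = m₀ (V₀/V)^(Q_out/(Q_in−Q_out)) = 60.1 × (3.63/2.0316)^(-1.8056) = 21.074 mol.

21.1 mol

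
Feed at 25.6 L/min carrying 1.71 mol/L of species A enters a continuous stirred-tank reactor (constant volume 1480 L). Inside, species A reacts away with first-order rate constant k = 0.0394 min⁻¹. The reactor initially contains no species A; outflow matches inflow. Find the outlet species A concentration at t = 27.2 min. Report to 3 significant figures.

0.410 mol/L

Species balance: V dC/dt = Q C_in − Q C − k V C.
This is linear with rate a = Q/V + k = 0.056697 min⁻¹.
C_ss = Q C_in/(Q + kV) = 0.52169 mol/L; C(t) = C_ss + (C₀ − C_ss) e^(−a t).
C(27.2) = 0.52169 + (-0.52169)·e^(−0.056697·27.2) = 0.52169 + (-0.52169)·0.21392 = 0.41009 mol/L.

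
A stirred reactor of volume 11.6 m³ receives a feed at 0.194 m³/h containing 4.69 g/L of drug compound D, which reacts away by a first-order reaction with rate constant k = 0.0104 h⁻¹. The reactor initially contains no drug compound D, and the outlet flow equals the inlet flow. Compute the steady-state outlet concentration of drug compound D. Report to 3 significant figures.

Accumulation = in − out − consumed: V dC/dt = Q C_in − Q C − k V C.
Steady state (dC/dt = 0): C_ss = Q C_in/(Q + kV) = C_in/(1 + kV/Q).
C_ss = 0.194·4.69/(0.194 + 0.0104·11.6) = 0.90986/0.31464 = 2.8917 g/L.

2.89 g/L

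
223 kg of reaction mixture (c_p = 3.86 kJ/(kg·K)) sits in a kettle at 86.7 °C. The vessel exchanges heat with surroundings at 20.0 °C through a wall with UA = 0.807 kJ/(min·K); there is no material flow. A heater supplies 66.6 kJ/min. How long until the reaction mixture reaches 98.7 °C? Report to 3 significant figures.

M c_p dT/dt = −UA(T − T_amb) + Q̇.
τ = M c_p/UA = 1066.6 min; T_ss = T_amb + Q̇/UA = 20.0 + 66.6/0.807 = 102.53 °C.
T(t) = T_ss + (T₀ − T_ss)e^(−t/τ); set T = 98.7:
t = −τ ln[(T − T_ss)/(T₀ − T_ss)] = −1066.6 · ln(0.24184) = 1514.1 min.

1510 min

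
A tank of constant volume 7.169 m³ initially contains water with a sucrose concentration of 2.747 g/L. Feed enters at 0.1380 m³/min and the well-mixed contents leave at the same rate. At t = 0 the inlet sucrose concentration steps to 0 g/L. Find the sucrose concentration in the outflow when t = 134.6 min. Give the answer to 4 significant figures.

Transient balance on the dissolved component: V dC/dt = Q(C_in − C).
Time constant τ = V/Q = 7.169/0.1380 = 51.9493 min.
Solution: C(t) = C_in + (C₀ − C_in) e^(−t/τ).
C(134.6) = 0 + (2.747 − 0)·e^(−134.6/51.9493) = 0 + (2.74700)·0.0749459 = 0.205876 g/L.

0.2059 g/L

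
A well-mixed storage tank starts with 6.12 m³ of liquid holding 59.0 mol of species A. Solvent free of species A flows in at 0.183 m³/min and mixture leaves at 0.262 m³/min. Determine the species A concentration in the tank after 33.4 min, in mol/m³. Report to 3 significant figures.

Total volume: dV/dt = Q_in − Q_out = -0.079000 m³/min, so V(t) = 6.12 − 0.079000 t and V(33.4) = 3.4814 m³.
Solute balance: dm/dt = 0 − Q_out C = −Q_out m/V(t).
Separate: dm/m = −Q_out dt/V(t) ⇒ ln(m/m₀) = −(Q_out/(Q_in−Q_out)) ln(V/V₀).
m = m₀ (V₀/V)^(Q_out/(Q_in−Q_out)) = 59.0 × (6.12/3.4814)^(-3.3165) = 9.0851 mol.
C = m/V = 9.0851/3.4814 = 2.6096 mol/m³.

2.61 mol/m³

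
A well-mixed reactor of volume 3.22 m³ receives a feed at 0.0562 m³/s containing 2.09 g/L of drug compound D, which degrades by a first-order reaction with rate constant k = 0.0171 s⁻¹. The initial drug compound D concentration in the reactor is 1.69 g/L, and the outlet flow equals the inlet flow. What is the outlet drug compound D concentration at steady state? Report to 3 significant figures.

1.06 g/L

Accumulation = in − out − consumed: V dC/dt = Q C_in − Q C − k V C.
Steady state (dC/dt = 0): C_ss = Q C_in/(Q + kV) = C_in/(1 + kV/Q).
C_ss = 0.0562·2.09/(0.0562 + 0.0171·3.22) = 0.11746/0.11126 = 1.0557 g/L.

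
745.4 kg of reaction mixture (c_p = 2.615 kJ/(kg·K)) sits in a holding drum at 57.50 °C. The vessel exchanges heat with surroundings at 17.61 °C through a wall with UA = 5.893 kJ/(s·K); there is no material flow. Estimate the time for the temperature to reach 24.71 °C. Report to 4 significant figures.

570.9 s

Heat balance on the well-mixed liquid: M c_p dT/dt = −UA(T − T_amb).
τ = M c_p/UA = 330.769 s; T_ss = T_amb = 17.6100 °C.
T(t) = T_ss + (T₀ − T_ss)e^(−t/τ); set T = 24.71:
t = −τ ln[(T − T_ss)/(T₀ − T_ss)] = −330.769 · ln(0.177989) = 570.917 s.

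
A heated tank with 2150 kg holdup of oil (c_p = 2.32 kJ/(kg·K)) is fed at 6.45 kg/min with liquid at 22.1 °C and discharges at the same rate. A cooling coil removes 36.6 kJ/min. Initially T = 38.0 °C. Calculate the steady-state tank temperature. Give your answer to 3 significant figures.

19.7 °C

M c_p dT/dt = ṁ c_p (T_in − T) − Q̇.
At steady state dT/dt = 0 ⇒ T_ss = T_in − Q̇/(ṁ c_p) = 22.1 − 36.6/(6.45·2.32) = 19.654 °C.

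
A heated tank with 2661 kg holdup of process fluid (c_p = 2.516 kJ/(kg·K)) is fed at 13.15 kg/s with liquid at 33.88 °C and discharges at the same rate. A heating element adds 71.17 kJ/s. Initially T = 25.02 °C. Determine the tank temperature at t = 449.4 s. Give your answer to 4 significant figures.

First-law balance (no shaft work): M c_p dT/dt = ṁ c_p (T_in − T) + 71.17.
τ = M/ṁ = 202.357 s; T_ss = T_in + Q̇/(ṁ c_p) = 33.88 + 71.17/(13.15·2.516) = 36.0311 °C.
Solution: T(t) = T_ss + (T₀ − T_ss) e^(−t/τ).
T(449.4) = 36.0311 + (-11.0111)·e^(−449.4/202.357) = 36.0311 + (-11.0111)·0.108520 = 34.8362 °C.

34.84 °C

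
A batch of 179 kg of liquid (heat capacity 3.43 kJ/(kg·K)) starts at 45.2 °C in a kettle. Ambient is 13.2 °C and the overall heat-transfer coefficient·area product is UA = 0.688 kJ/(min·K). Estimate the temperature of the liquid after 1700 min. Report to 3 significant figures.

18.0 °C

Lumped-capacitance energy balance: M c_p dT/dt = UA(T_amb − T).
dT/dt = (T_ss − T)/τ with T_ss = T_amb = 13.200 °C, τ = M c_p/UA = 179·3.43/0.688 = 892.40 min.
Integrating: T(t) = T_ss + (T₀ − T_ss) e^(−t/τ).
T(1700) = 13.200 + (32.000)·0.14883 = 17.962 °C.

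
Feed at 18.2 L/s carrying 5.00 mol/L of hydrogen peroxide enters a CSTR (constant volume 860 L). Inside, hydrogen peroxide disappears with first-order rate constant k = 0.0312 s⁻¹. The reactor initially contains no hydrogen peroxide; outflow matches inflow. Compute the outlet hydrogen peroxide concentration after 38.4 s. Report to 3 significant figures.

1.75 mol/L

V dC/dt = Q(C_in − C) − k V C.
This is linear with rate a = Q/V + k = 0.052363 s⁻¹.
C_ss = Q C_in/(Q + kV) = 2.0208 mol/L; C(t) = C_ss + (C₀ − C_ss) e^(−a t).
C(38.4) = 2.0208 + (-2.0208)·e^(−0.052363·38.4) = 2.0208 + (-2.0208)·0.13389 = 1.7502 mol/L.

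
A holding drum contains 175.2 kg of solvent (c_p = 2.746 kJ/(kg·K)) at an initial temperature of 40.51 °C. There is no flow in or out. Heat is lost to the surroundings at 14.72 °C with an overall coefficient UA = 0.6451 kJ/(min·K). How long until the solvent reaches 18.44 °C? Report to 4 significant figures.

1444 min

First-law balance (no shaft work): M c_p dT/dt = −UA(T − T_amb).
τ = M c_p/UA = 745.775 min; T_ss = T_amb = 14.7200 °C.
T(t) = T_ss + (T₀ − T_ss)e^(−t/τ); set T = 18.44:
t = −τ ln[(T − T_ss)/(T₀ − T_ss)] = −745.775 · ln(0.144242) = 1444.02 min.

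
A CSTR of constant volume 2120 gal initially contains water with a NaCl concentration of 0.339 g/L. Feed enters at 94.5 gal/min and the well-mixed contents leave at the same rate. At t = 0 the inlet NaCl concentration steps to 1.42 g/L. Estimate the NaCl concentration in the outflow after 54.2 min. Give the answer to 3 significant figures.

Mass balance on the solute (V constant): V dC/dt = Q(C_in − C).
Time constant τ = V/Q = 2120/94.5 = 22.434 min.
Integrating: C(t) = C_in + (C₀ − C_in) e^(−t/τ).
C(54.2) = 1.42 + (0.339 − 1.42)·e^(−54.2/22.434) = 1.42 + (-1.0810)·0.089279 = 1.3235 g/L.

1.32 g/L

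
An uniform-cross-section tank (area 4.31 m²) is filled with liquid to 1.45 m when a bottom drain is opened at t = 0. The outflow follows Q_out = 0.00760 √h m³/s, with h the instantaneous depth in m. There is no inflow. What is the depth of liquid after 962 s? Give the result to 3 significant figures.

0.127 m

With no inflow, A dh/dt = −0.00760 √h.
Separate and integrate: 2(√h − √h₀) = −(0.00760/A) t.
√h = √1.45 − 0.00760·962/(2·4.31) = 1.2042 − 0.84817 = 0.35599.
h = 0.35599² = 0.12673 m.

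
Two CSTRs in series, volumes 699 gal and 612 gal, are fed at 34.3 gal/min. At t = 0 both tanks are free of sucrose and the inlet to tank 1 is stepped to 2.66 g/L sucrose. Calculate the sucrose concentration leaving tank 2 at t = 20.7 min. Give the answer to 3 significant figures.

Species balance on tank i: dCᵢ/dt = (Cᵢ₋₁ − Cᵢ)/τᵢ with τᵢ = Vᵢ/Q.
τ₁ = 699/34.3 = 20.379 min; τ₂ = 612/34.3 = 17.843 min.
Solving the cascade with C₁(0)=C₂(0)=0 gives C₂(t) = C_in[1 − (τ₁ e^(−t/τ₁) − τ₂ e^(−t/τ₂))/(τ₁ − τ₂)].
At t = 20.7: e^(−t/τ₁) = 0.36213, e^(−t/τ₂) = 0.31344.
C₂ = 2.66·[1 − (20.379·0.36213 − 17.843·0.31344)/(2.5364)] = 2.66·0.29536 = 0.78565 g/L.

0.786 g/L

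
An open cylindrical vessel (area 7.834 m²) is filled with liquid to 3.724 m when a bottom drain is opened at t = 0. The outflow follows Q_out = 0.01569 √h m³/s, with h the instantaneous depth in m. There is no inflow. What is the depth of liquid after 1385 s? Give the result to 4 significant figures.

0.2947 m

Accumulation of liquid (constant cross-section A): A dh/dt = −0.01569 √h.
∫ h^(−1/2) dh = −(0.01569/A) ∫ dt, giving 2√h = 2√h₀ − (0.01569/A) t.
√h = √3.724 − 0.01569·1385/(2·7.834) = 1.92977 − 1.38694 = 0.542822.
h = 0.542822² = 0.294656 m.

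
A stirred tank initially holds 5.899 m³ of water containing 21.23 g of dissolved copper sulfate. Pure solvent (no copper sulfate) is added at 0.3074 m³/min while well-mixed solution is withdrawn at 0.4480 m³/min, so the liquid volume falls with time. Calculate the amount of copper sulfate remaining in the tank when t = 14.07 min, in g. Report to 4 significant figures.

5.777 g

Let m(t) be the amount of copper sulfate. Volume: V(t) = V₀ + (Q_in − Q_out) t = 5.899 − 0.140600 t; V(14.07) = 3.92076 m³.
Species balance (pure solvent in): dm/dt = −Q_out · m/V(t).
Separate: dm/m = −Q_out dt/V(t) ⇒ ln(m/m₀) = −(Q_out/(Q_in−Q_out)) ln(V/V₀).
m = m₀ (V₀/V)^(Q_out/(Q_in−Q_out)) = 21.23 × (5.899/3.92076)^(-3.18634) = 5.77651 g.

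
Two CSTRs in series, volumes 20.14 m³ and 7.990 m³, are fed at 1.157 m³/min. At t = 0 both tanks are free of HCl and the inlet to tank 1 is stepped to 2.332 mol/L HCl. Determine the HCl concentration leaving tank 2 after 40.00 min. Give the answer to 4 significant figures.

1.948 mol/L

Time constants: τᵢ = Vᵢ/Q for each well-mixed tank.
τ₁ = 20.14/1.157 = 17.4071 min; τ₂ = 7.990/1.157 = 6.90579 min.
Tank 1: C₁ = C_in(1 − e^(−t/τ₁)). Tank 2 (τ₁ ≠ τ₂): C₂ = C_in[1 − (τ₁ e^(−t/τ₁) − τ₂ e^(−t/τ₂))/(τ₁ − τ₂)].
At t = 40.00: e^(−t/τ₁) = 0.100468, e^(−t/τ₂) = 0.00305114.
C₂ = 2.332·[1 − (17.4071·0.100468 − 6.90579·0.00305114)/(10.5013)] = 2.332·0.835469 = 1.94831 mol/L.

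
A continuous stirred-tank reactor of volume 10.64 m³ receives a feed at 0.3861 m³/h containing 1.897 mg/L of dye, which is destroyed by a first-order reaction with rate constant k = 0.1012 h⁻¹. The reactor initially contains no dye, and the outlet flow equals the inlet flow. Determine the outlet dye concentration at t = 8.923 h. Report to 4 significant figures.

V dC/dt = Q(C_in − C) − k V C.
dC/dt = (Q/V) C_in − (Q/V + k) C; effective rate a = Q/V + k = 0.0362876 + 0.1012 = 0.137488 h⁻¹.
C_ss = Q C_in/(Q + kV) = 0.500682 mg/L; C(t) = C_ss + (C₀ − C_ss) e^(−a t).
C(8.923) = 0.500682 + (-0.500682)·e^(−0.137488·8.923) = 0.500682 + (-0.500682)·0.293229 = 0.353868 mg/L.

0.3539 mg/L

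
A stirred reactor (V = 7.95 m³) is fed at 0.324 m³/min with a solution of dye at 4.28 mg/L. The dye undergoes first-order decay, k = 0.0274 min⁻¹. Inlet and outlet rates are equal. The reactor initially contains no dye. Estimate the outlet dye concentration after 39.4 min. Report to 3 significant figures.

Accumulation = in − out − consumed: V dC/dt = Q C_in − Q C − k V C.
This is linear with rate a = Q/V + k = 0.068155 min⁻¹.
C_ss = Q C_in/(Q + kV) = 2.5593 mg/L; C(t) = C_ss + (C₀ − C_ss) e^(−a t).
C(39.4) = 2.5593 + (-2.5593)·e^(−0.068155·39.4) = 2.5593 + (-2.5593)·0.068201 = 2.3848 mg/L.

2.38 mg/L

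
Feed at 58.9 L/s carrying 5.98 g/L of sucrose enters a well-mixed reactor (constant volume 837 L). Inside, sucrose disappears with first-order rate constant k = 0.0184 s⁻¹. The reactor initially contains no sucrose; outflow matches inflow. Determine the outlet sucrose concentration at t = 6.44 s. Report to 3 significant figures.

Species balance: V dC/dt = Q C_in − Q C − k V C.
This is linear with rate a = Q/V + k = 0.088770 s⁻¹.
C_ss = Q C_in/(Q + kV) = 4.7405 g/L; C(t) = C_ss + (C₀ − C_ss) e^(−a t).
C(6.44) = 4.7405 + (-4.7405)·e^(−0.088770·6.44) = 4.7405 + (-4.7405)·0.56458 = 2.0641 g/L.

2.06 g/L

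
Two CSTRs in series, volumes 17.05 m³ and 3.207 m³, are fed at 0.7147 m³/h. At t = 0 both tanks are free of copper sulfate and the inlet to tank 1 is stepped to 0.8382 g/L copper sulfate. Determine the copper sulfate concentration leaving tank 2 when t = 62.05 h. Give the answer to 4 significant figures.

Species balance on tank i: dCᵢ/dt = (Cᵢ₋₁ − Cᵢ)/τᵢ with τᵢ = Vᵢ/Q.
τ₁ = 17.05/0.7147 = 23.8562 h; τ₂ = 3.207/0.7147 = 4.48720 h.
Solving the cascade with C₁(0)=C₂(0)=0 gives C₂(t) = C_in[1 − (τ₁ e^(−t/τ₁) − τ₂ e^(−t/τ₂))/(τ₁ − τ₂)].
At t = 62.05: e^(−t/τ₁) = 0.0741990, e^(−t/τ₂) = 9.87361e-07.
C₂ = 0.8382·[1 − (23.8562·0.0741990 − 4.48720·9.87361e-07)/(19.3690)] = 0.8382·0.908612 = 0.761598 g/L.

0.7616 g/L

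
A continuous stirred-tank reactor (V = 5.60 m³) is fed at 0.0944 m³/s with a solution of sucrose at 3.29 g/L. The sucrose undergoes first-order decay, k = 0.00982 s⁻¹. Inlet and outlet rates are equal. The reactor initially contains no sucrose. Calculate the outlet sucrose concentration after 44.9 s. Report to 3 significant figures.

Species balance: V dC/dt = Q C_in − Q C − k V C.
This is linear with rate a = Q/V + k = 0.026677 s⁻¹.
C_ss = Q C_in/(Q + kV) = 2.0789 g/L; C(t) = C_ss + (C₀ − C_ss) e^(−a t).
C(44.9) = 2.0789 + (-2.0789)·e^(−0.026677·44.9) = 2.0789 + (-2.0789)·0.30186 = 1.4514 g/L.

1.45 g/L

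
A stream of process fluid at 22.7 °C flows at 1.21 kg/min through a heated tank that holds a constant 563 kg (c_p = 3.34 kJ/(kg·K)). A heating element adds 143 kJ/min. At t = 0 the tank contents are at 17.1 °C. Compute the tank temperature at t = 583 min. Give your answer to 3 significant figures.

46.4 °C

M c_p dT/dt = ṁ c_p (T_in − T) + Q̇.
τ = M/ṁ = 465.29 min; T_ss = T_in + Q̇/(ṁ c_p) = 22.7 + 143/(1.21·3.34) = 58.084 °C.
T approaches T_ss exponentially: T(t) = T_ss + (T₀ − T_ss) e^(−t/τ).
T(583) = 58.084 + (-40.984)·e^(−583/465.29) = 58.084 + (-40.984)·0.28565 = 46.377 °C.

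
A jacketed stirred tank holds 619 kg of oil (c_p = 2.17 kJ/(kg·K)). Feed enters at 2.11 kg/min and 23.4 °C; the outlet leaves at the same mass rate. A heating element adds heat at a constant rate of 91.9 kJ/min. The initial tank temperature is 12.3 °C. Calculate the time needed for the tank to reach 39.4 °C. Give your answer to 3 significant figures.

Energy balance: M c_p dT/dt = ṁ c_p (T_in − T) + 91.9.
τ = M/ṁ = 293.36 min; T_ss = T_in + Q̇/(ṁ c_p) = 43.471 °C.
T(t) = T_ss + (T₀ − T_ss) e^(−t/τ). Set T = 39.4:
e^(−t/τ) = (39.4 − 43.471)/(12.3 − 43.471) = 0.13061
t = −293.36 · ln(0.13061) = 597.16 min.

597 min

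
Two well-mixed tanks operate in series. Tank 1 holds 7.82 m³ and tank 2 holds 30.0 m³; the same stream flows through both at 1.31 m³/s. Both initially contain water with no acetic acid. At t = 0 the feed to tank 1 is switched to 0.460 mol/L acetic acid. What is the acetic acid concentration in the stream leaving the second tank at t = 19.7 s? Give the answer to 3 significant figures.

Species balance on tank i: dCᵢ/dt = (Cᵢ₋₁ − Cᵢ)/τᵢ with τᵢ = Vᵢ/Q.
τ₁ = 7.82/1.31 = 5.9695 s; τ₂ = 30.0/1.31 = 22.901 s.
Tank 1: C₁ = C_in(1 − e^(−t/τ₁)). Tank 2 (τ₁ ≠ τ₂): C₂ = C_in[1 − (τ₁ e^(−t/τ₁) − τ₂ e^(−t/τ₂))/(τ₁ − τ₂)].
At t = 19.7: e^(−t/τ₁) = 0.036878, e^(−t/τ₂) = 0.42306.
C₂ = 0.460·[1 − (5.9695·0.036878 − 22.901·0.42306)/(-16.931)] = 0.460·0.44078 = 0.20276 mol/L.

0.203 mol/L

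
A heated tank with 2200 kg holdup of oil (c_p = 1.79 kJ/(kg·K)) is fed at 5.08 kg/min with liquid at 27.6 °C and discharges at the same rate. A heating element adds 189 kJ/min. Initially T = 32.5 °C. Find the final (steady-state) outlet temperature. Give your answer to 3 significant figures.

48.4 °C

First-law balance (no shaft work): M c_p dT/dt = ṁ c_p (T_in − T) + 189.
At steady state dT/dt = 0 ⇒ T_ss = T_in + Q̇/(ṁ c_p) = 27.6 + 189/(5.08·1.79) = 48.385 °C.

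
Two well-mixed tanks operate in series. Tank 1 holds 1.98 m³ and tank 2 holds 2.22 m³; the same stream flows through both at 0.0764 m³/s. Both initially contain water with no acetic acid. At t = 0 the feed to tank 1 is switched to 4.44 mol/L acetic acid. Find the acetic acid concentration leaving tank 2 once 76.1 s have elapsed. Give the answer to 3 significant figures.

Species balance on tank i: dCᵢ/dt = (Cᵢ₋₁ − Cᵢ)/τᵢ with τᵢ = Vᵢ/Q.
τ₁ = 1.98/0.0764 = 25.916 s; τ₂ = 2.22/0.0764 = 29.058 s.
Tank 1: C₁ = C_in(1 − e^(−t/τ₁)). Tank 2 (τ₁ ≠ τ₂): C₂ = C_in[1 − (τ₁ e^(−t/τ₁) − τ₂ e^(−t/τ₂))/(τ₁ − τ₂)].
At t = 76.1: e^(−t/τ₁) = 0.053057, e^(−t/τ₂) = 0.072880.
C₂ = 4.44·[1 − (25.916·0.053057 − 29.058·0.072880)/(-3.1414)] = 4.44·0.76358 = 3.3903 mol/L.

3.39 mol/L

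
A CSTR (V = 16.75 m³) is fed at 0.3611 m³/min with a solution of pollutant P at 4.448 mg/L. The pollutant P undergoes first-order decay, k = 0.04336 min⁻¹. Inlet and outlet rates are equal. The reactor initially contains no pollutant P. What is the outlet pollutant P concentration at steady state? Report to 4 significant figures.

Species balance: V dC/dt = Q C_in − Q C − k V C.
Steady state (dC/dt = 0): C_ss = Q C_in/(Q + kV) = C_in/(1 + kV/Q).
C_ss = 0.3611·4.448/(0.3611 + 0.04336·16.75) = 1.60617/1.08738 = 1.47710 mg/L.

1.477 mg/L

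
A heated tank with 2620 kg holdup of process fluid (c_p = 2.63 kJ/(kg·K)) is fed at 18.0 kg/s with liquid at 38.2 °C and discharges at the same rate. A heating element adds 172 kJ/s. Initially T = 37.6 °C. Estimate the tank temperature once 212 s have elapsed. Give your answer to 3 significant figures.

Heat balance on the well-mixed liquid: M c_p dT/dt = ṁ c_p (T_in − T) + 172.
τ = M/ṁ = 145.56 s; T_ss = T_in + Q̇/(ṁ c_p) = 38.2 + 172/(18.0·2.63) = 41.833 °C.
Integrating: T(t) = T_ss + (T₀ − T_ss) e^(−t/τ).
T(212) = 41.833 + (-4.2333)·e^(−212/145.56) = 41.833 + (-4.2333)·0.23305 = 40.847 °C.

40.8 °C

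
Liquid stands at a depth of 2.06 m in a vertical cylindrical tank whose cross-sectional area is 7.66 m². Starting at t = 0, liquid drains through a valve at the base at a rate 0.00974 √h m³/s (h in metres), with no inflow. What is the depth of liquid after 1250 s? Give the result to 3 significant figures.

0.410 m

With no inflow, A dh/dt = −0.00974 √h.
This is separable: 2 d(√h)/dt = −0.00974/A, so √h = √h₀ − (0.00974/(2A)) t.
√h = √2.06 − 0.00974·1250/(2·7.66) = 1.4353 − 0.79471 = 0.64056.
h = 0.64056² = 0.41031 m.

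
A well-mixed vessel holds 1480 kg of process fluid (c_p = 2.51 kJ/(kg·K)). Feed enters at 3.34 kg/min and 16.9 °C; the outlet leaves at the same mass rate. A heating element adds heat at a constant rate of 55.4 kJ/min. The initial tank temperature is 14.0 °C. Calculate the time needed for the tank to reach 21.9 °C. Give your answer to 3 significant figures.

M c_p dT/dt = ṁ c_p (T_in − T) + Q̇.
τ = M/ṁ = 443.11 min; T_ss = T_in + Q̇/(ṁ c_p) = 23.508 °C.
T(t) = T_ss + (T₀ − T_ss) e^(−t/τ). Set T = 21.9:
e^(−t/τ) = (21.9 − 23.508)/(14.0 − 23.508) = 0.16915
t = −443.11 · ln(0.16915) = 787.41 min.

787 min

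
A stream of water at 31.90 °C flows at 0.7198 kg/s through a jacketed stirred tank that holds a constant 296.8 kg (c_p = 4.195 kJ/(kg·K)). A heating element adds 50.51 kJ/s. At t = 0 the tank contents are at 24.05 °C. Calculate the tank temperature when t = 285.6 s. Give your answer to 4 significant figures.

M c_p dT/dt = ṁ c_p (T_in − T) + Q̇.
τ = M/ṁ = 412.337 s; T_ss = T_in + Q̇/(ṁ c_p) = 31.90 + 50.51/(0.7198·4.195) = 48.6276 °C.
Solution: T(t) = T_ss + (T₀ − T_ss) e^(−t/τ).
T(285.6) = 48.6276 + (-24.5776)·e^(−285.6/412.337) = 48.6276 + (-24.5776)·0.500255 = 36.3325 °C.

36.33 °C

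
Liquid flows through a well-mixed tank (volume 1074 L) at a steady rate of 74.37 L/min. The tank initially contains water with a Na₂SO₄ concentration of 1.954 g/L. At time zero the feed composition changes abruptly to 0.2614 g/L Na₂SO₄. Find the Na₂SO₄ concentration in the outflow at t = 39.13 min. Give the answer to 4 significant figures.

0.3741 g/L

Transient balance on the dissolved component: V dC/dt = Q(C_in − C).
Rewrite as dC/dt + C/τ = C_in/τ, τ = V/Q = 14.4413 min.
Integrating: C(t) = C_in + (C₀ − C_in) e^(−t/τ).
C(39.13) = 0.2614 + (1.954 − 0.2614)·e^(−39.13/14.4413) = 0.2614 + (1.69260)·0.0665642 = 0.374067 g/L.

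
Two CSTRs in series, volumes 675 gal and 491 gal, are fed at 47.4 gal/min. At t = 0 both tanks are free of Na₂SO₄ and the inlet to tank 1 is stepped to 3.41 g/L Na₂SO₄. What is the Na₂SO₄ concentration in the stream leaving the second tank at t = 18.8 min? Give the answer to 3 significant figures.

Species balance on tank i: dCᵢ/dt = (Cᵢ₋₁ − Cᵢ)/τᵢ with τᵢ = Vᵢ/Q.
τ₁ = 675/47.4 = 14.241 min; τ₂ = 491/47.4 = 10.359 min.
Solving the cascade with C₁(0)=C₂(0)=0 gives C₂(t) = C_in[1 − (τ₁ e^(−t/τ₁) − τ₂ e^(−t/τ₂))/(τ₁ − τ₂)].
At t = 18.8: e^(−t/τ₁) = 0.26709, e^(−t/τ₂) = 0.16285.
C₂ = 3.41·[1 − (14.241·0.26709 − 10.359·0.16285)/(3.8819)] = 3.41·0.45476 = 1.5507 g/L.

1.55 g/L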